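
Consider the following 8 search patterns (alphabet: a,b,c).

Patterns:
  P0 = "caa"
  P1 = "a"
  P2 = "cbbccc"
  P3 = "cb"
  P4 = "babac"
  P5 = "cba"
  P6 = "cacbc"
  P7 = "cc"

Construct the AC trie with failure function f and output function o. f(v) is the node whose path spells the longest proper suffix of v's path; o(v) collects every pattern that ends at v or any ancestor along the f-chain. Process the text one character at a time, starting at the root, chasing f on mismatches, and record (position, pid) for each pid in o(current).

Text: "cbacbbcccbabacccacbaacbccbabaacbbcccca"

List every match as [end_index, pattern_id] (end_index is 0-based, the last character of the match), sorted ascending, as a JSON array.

Construct AC machine:
Trie (insert patterns):
  0='ε' goto a→4 b→10 c→1
  1='c' goto a→2 b→5 c→19
  2='ca' goto a→3 c→16
  3='caa' goto ·  ←P0
  4='a' goto ·  ←P1
  5='cb' goto a→15 b→6  ←P3
  6='cbb' goto c→7
  7='cbbc' goto c→8
  8='cbbcc' goto c→9
  9='cbbccc' goto ·  ←P2
  10='b' goto a→11
  11='ba' goto b→12
  12='bab' goto a→13
  13='baba' goto c→14
  14='babac' goto ·  ←P4
  15='cba' goto ·  ←P5
  16='cac' goto b→17
  17='cacb' goto c→18
  18='cacbc' goto ·  ←P6
  19='cc' goto ·  ←P7

Failure links (BFS by depth):
  fail(1) 'c': from fail(0)=0 chase 'c': 0 ⇒ 0;  out=∅∪out(0)=∅
  fail(4) 'a': from fail(0)=0 chase 'a': 0 ⇒ 0;  out={1}∪out(0)={1}
  fail(10) 'b': from fail(0)=0 chase 'b': 0 ⇒ 0;  out=∅∪out(0)=∅
  fail(2) 'ca': from fail(1)=0 chase 'a': 0 ⇒ 4;  out=∅∪out(4)={1}
  fail(5) 'cb': from fail(1)=0 chase 'b': 0 ⇒ 10;  out={3}∪out(10)={3}
  fail(11) 'ba': from fail(10)=0 chase 'a': 0 ⇒ 4;  out=∅∪out(4)={1}
  fail(19) 'cc': from fail(1)=0 chase 'c': 0 ⇒ 1;  out={7}∪out(1)={7}
  fail(3) 'caa': from fail(2)=4 chase 'a': 4→0 ⇒ 4;  out={0}∪out(4)={0,1}
  fail(6) 'cbb': from fail(5)=10 chase 'b': 10→0 ⇒ 10;  out=∅∪out(10)=∅
  fail(12) 'bab': from fail(11)=4 chase 'b': 4→0 ⇒ 10;  out=∅∪out(10)=∅
  fail(15) 'cba': from fail(5)=10 chase 'a': 10 ⇒ 11;  out={5}∪out(11)={1,5}
  fail(16) 'cac': from fail(2)=4 chase 'c': 4→0 ⇒ 1;  out=∅∪out(1)=∅
  fail(7) 'cbbc': from fail(6)=10 chase 'c': 10→0 ⇒ 1;  out=∅∪out(1)=∅
  fail(13) 'baba': from fail(12)=10 chase 'a': 10 ⇒ 11;  out=∅∪out(11)={1}
  fail(17) 'cacb': from fail(16)=1 chase 'b': 1 ⇒ 5;  out=∅∪out(5)={3}
  fail(8) 'cbbcc': from fail(7)=1 chase 'c': 1 ⇒ 19;  out=∅∪out(19)={7}
  fail(14) 'babac': from fail(13)=11 chase 'c': 11→4→0 ⇒ 1;  out={4}∪out(1)={4}
  fail(18) 'cacbc': from fail(17)=5 chase 'c': 5→10→0 ⇒ 1;  out={6}∪out(1)={6}
  fail(9) 'cbbccc': from fail(8)=19 chase 'c': 19→1 ⇒ 19;  out={2}∪out(19)={2,7}

Run:
[0] read 'c'  n0⇒n1
[1] read 'b'  n1⇒n5  → match P3@[0:1]
[2] read 'a'  n5⇒n15  → match P1@[2:2],P5@[0:2]
[3] read 'c'  n15⇒n1 (fail-walked)
[4] read 'b'  n1⇒n5  → match P3@[3:4]
[5] read 'b'  n5⇒n6
[6] read 'c'  n6⇒n7
[7] read 'c'  n7⇒n8  → match P7@[6:7]
[8] read 'c'  n8⇒n9  → match P2@[3:8],P7@[7:8]
[9] read 'b'  n9⇒n5 (fail-walked)  → match P3@[8:9]
[10] read 'a'  n5⇒n15  → match P1@[10:10],P5@[8:10]
[11] read 'b'  n15⇒n12 (fail-walked)
[12] read 'a'  n12⇒n13  → match P1@[12:12]
[13] read 'c'  n13⇒n14  → match P4@[9:13]
[14] read 'c'  n14⇒n19 (fail-walked)  → match P7@[13:14]
[15] read 'c'  n19⇒n19 (fail-walked)  → match P7@[14:15]
[16] read 'a'  n19⇒n2 (fail-walked)  → match P1@[16:16]
[17] read 'c'  n2⇒n16
[18] read 'b'  n16⇒n17  → match P3@[17:18]
[19] read 'a'  n17⇒n15 (fail-walked)  → match P1@[19:19],P5@[17:19]
[20] read 'a'  n15⇒n4 (fail-walked)  → match P1@[20:20]
[21] read 'c'  n4⇒n1 (fail-walked)
[22] read 'b'  n1⇒n5  → match P3@[21:22]
[23] read 'c'  n5⇒n1 (fail-walked)
[24] read 'c'  n1⇒n19  → match P7@[23:24]
[25] read 'b'  n19⇒n5 (fail-walked)  → match P3@[24:25]
[26] read 'a'  n5⇒n15  → match P1@[26:26],P5@[24:26]
[27] read 'b'  n15⇒n12 (fail-walked)
[28] read 'a'  n12⇒n13  → match P1@[28:28]
[29] read 'a'  n13⇒n4 (fail-walked)  → match P1@[29:29]
[30] read 'c'  n4⇒n1 (fail-walked)
[31] read 'b'  n1⇒n5  → match P3@[30:31]
[32] read 'b'  n5⇒n6
[33] read 'c'  n6⇒n7
[34] read 'c'  n7⇒n8  → match P7@[33:34]
[35] read 'c'  n8⇒n9  → match P2@[30:35],P7@[34:35]
[36] read 'c'  n9⇒n19 (fail-walked)  → match P7@[35:36]
[37] read 'a'  n19⇒n2 (fail-walked)  → match P1@[37:37]

Matches: [[1,3],[2,1],[2,5],[4,3],[7,7],[8,2],[8,7],[9,3],[10,1],[10,5],[12,1],[13,4],[14,7],[15,7],[16,1],[18,3],[19,1],[19,5],[20,1],[22,3],[24,7],[25,3],[26,1],[26,5],[28,1],[29,1],[31,3],[34,7],[35,2],[35,7],[36,7],[37,1]]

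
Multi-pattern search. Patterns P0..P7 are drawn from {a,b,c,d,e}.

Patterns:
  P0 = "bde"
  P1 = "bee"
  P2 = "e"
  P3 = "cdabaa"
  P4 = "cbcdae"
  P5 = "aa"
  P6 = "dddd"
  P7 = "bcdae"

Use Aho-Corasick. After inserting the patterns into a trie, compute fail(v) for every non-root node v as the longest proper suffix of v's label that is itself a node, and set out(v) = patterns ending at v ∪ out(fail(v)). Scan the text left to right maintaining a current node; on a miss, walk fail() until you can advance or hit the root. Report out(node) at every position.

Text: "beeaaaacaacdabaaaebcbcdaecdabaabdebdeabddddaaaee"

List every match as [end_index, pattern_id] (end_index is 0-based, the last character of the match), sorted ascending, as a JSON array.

Build:
Trie (insert patterns):
  n0 'ε': a→18 b→1 c→7 d→20 e→6
  n1 'b': c→24 d→2 e→4
  n2 'bd': e→3
  n3 'bde': ·  ←P0
  n4 'be': e→5
  n5 'bee': ·  ←P1
  n6 'e': ·  ←P2
  n7 'c': b→13 d→8
  n8 'cd': a→9
  n9 'cda': b→10
  n10 'cdab': a→11
  n11 'cdaba': a→12
  n12 'cdabaa': ·  ←P3
  n13 'cb': c→14
  n14 'cbc': d→15
  n15 'cbcd': a→16
  n16 'cbcda': e→17
  n17 'cbcdae': ·  ←P4
  n18 'a': a→19
  n19 'aa': ·  ←P5
  n20 'd': d→21
  n21 'dd': d→22
  n22 'ddd': d→23
  n23 'dddd': ·  ←P6
  n24 'bc': d→25
  n25 'bcd': a→26
  n26 'bcda': e→27
  n27 'bcdae': ·  ←P7

Failure links (BFS by depth):
  n1('b'): parent n0 fail=0; on 'b' 0 → fail=0;  out ∅∪∅=∅
  n6('e'): parent n0 fail=0; on 'e' 0 → fail=0;  out {2}∪∅={2}
  n7('c'): parent n0 fail=0; on 'c' 0 → fail=0;  out ∅∪∅=∅
  n18('a'): parent n0 fail=0; on 'a' 0 → fail=0;  out ∅∪∅=∅
  n20('d'): parent n0 fail=0; on 'd' 0 → fail=0;  out ∅∪∅=∅
  n2('bd'): parent n1 fail=0; on 'd' 0 → fail=20;  out ∅∪∅=∅
  n4('be'): parent n1 fail=0; on 'e' 0 → fail=6;  out ∅∪{2}={2}
  n8('cd'): parent n7 fail=0; on 'd' 0 → fail=20;  out ∅∪∅=∅
  n13('cb'): parent n7 fail=0; on 'b' 0 → fail=1;  out ∅∪∅=∅
  n19('aa'): parent n18 fail=0; on 'a' 0 → fail=18;  out {5}∪∅={5}
  n21('dd'): parent n20 fail=0; on 'd' 0 → fail=20;  out ∅∪∅=∅
  n24('bc'): parent n1 fail=0; on 'c' 0 → fail=7;  out ∅∪∅=∅
  n3('bde'): parent n2 fail=20; on 'e' 20→0 → fail=6;  out {0}∪{2}={0,2}
  n5('bee'): parent n4 fail=6; on 'e' 6→0 → fail=6;  out {1}∪{2}={1,2}
  n9('cda'): parent n8 fail=20; on 'a' 20→0 → fail=18;  out ∅∪∅=∅
  n14('cbc'): parent n13 fail=1; on 'c' 1 → fail=24;  out ∅∪∅=∅
  n22('ddd'): parent n21 fail=20; on 'd' 20 → fail=21;  out ∅∪∅=∅
  n25('bcd'): parent n24 fail=7; on 'd' 7 → fail=8;  out ∅∪∅=∅
  n10('cdab'): parent n9 fail=18; on 'b' 18→0 → fail=1;  out ∅∪∅=∅
  n15('cbcd'): parent n14 fail=24; on 'd' 24 → fail=25;  out ∅∪∅=∅
  n23('dddd'): parent n22 fail=21; on 'd' 21 → fail=22;  out {6}∪∅={6}
  n26('bcda'): parent n25 fail=8; on 'a' 8 → fail=9;  out ∅∪∅=∅
  n11('cdaba'): parent n10 fail=1; on 'a' 1→0 → fail=18;  out ∅∪∅=∅
  n16('cbcda'): parent n15 fail=25; on 'a' 25 → fail=26;  out ∅∪∅=∅
  n27('bcdae'): parent n26 fail=9; on 'e' 9→18→0 → fail=6;  out {7}∪{2}={2,7}
  n12('cdabaa'): parent n11 fail=18; on 'a' 18 → fail=19;  out {3}∪{5}={3,5}
  n17('cbcdae'): parent n16 fail=26; on 'e' 26 → fail=27;  out {4}∪{2,7}={2,4,7}

Scan:
i=0 'b': node 0→1
i=1 'e': node 1→4  ** P2@[1:1]
i=2 'e': node 4→5  ** P1@[0:2],P2@[2:2]
i=3 'a': node 5→18 (fail-walked)
i=4 'a': node 18→19  ** P5@[3:4]
i=5 'a': node 19→19 (fail-walked)  ** P5@[4:5]
i=6 'a': node 19→19 (fail-walked)  ** P5@[5:6]
i=7 'c': node 19→7 (fail-walked)
i=8 'a': node 7→18 (fail-walked)
i=9 'a': node 18→19  ** P5@[8:9]
i=10 'c': node 19→7 (fail-walked)
i=11 'd': node 7→8
i=12 'a': node 8→9
i=13 'b': node 9→10
i=14 'a': node 10→11
i=15 'a': node 11→12  ** P3@[10:15],P5@[14:15]
i=16 'a': node 12→19 (fail-walked)  ** P5@[15:16]
i=17 'e': node 19→6 (fail-walked)  ** P2@[17:17]
i=18 'b': node 6→1 (fail-walked)
i=19 'c': node 1→24
i=20 'b': node 24→13 (fail-walked)
i=21 'c': node 13→14
i=22 'd': node 14→15
i=23 'a': node 15→16
i=24 'e': node 16→17  ** P2@[24:24],P4@[19:24],P7@[20:24]
i=25 'c': node 17→7 (fail-walked)
i=26 'd': node 7→8
i=27 'a': node 8→9
i=28 'b': node 9→10
i=29 'a': node 10→11
i=30 'a': node 11→12  ** P3@[25:30],P5@[29:30]
i=31 'b': node 12→1 (fail-walked)
i=32 'd': node 1→2
i=33 'e': node 2→3  ** P0@[31:33],P2@[33:33]
i=34 'b': node 3→1 (fail-walked)
i=35 'd': node 1→2
i=36 'e': node 2→3  ** P0@[34:36],P2@[36:36]
i=37 'a': node 3→18 (fail-walked)
i=38 'b': node 18→1 (fail-walked)
i=39 'd': node 1→2
i=40 'd': node 2→21 (fail-walked)
i=41 'd': node 21→22
i=42 'd': node 22→23  ** P6@[39:42]
i=43 'a': node 23→18 (fail-walked)
i=44 'a': node 18→19  ** P5@[43:44]
i=45 'a': node 19→19 (fail-walked)  ** P5@[44:45]
i=46 'e': node 19→6 (fail-walked)  ** P2@[46:46]
i=47 'e': node 6→6 (fail-walked)  ** P2@[47:47]

Matches: [[1,2],[2,1],[2,2],[4,5],[5,5],[6,5],[9,5],[15,3],[15,5],[16,5],[17,2],[24,2],[24,4],[24,7],[30,3],[30,5],[33,0],[33,2],[36,0],[36,2],[42,6],[44,5],[45,5],[46,2],[47,2]]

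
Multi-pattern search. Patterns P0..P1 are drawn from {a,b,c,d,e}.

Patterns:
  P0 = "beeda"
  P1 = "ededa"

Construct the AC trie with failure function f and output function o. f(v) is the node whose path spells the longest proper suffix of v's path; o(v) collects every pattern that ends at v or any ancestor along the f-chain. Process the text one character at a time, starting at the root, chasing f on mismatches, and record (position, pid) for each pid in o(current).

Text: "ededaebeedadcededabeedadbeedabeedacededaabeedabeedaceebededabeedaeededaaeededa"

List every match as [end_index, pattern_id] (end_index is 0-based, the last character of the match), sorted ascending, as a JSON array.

Construct AC machine:
Trie nodes:
  0='ε' goto b→1 e→6
  1='b' goto e→2
  2='be' goto e→3
  3='bee' goto d→4
  4='beed' goto a→5
  5='beeda' goto ·  [P0 ends]
  6='e' goto d→7
  7='ed' goto e→8
  8='ede' goto d→9
  9='eded' goto a→10
  10='ededa' goto ·  [P1 ends]

Failure links (BFS by depth):
  fail(1) 'b': from fail(0)=0 chase 'b': 0 ⇒ 0;  out=∅∪out(0)=∅
  fail(6) 'e': from fail(0)=0 chase 'e': 0 ⇒ 0;  out=∅∪out(0)=∅
  fail(2) 'be': from fail(1)=0 chase 'e': 0 ⇒ 6;  out=∅∪out(6)=∅
  fail(7) 'ed': from fail(6)=0 chase 'd': 0 ⇒ 0;  out=∅∪out(0)=∅
  fail(3) 'bee': from fail(2)=6 chase 'e': 6→0 ⇒ 6;  out=∅∪out(6)=∅
  fail(8) 'ede': from fail(7)=0 chase 'e': 0 ⇒ 6;  out=∅∪out(6)=∅
  fail(4) 'beed': from fail(3)=6 chase 'd': 6 ⇒ 7;  out=∅∪out(7)=∅
  fail(9) 'eded': from fail(8)=6 chase 'd': 6 ⇒ 7;  out=∅∪out(7)=∅
  fail(5) 'beeda': from fail(4)=7 chase 'a': 7→0 ⇒ 0;  out={0}∪out(0)={0}
  fail(10) 'ededa': from fail(9)=7 chase 'a': 7→0 ⇒ 0;  out={1}∪out(0)={1}

Scan:
[0] read 'e'  n0⇒n6
[1] read 'd'  n6⇒n7
[2] read 'e'  n7⇒n8
[3] read 'd'  n8⇒n9
[4] read 'a'  n9⇒n10  → match P1@[0:4]
[5] read 'e'  n10⇒n6 (via fail)
[6] read 'b'  n6⇒n1 (via fail)
[7] read 'e'  n1⇒n2
[8] read 'e'  n2⇒n3
[9] read 'd'  n3⇒n4
[10] read 'a'  n4⇒n5  → match P0@[6:10]
[11] read 'd'  n5⇒n0 (via fail)
[12] read 'c'  n0⇒n0
[13] read 'e'  n0⇒n6
[14] read 'd'  n6⇒n7
[15] read 'e'  n7⇒n8
[16] read 'd'  n8⇒n9
[17] read 'a'  n9⇒n10  → match P1@[13:17]
[18] read 'b'  n10⇒n1 (via fail)
[19] read 'e'  n1⇒n2
[20] read 'e'  n2⇒n3
[21] read 'd'  n3⇒n4
[22] read 'a'  n4⇒n5  → match P0@[18:22]
[23] read 'd'  n5⇒n0 (via fail)
[24] read 'b'  n0⇒n1
[25] read 'e'  n1⇒n2
[26] read 'e'  n2⇒n3
[27] read 'd'  n3⇒n4
[28] read 'a'  n4⇒n5  → match P0@[24:28]
[29] read 'b'  n5⇒n1 (via fail)
[30] read 'e'  n1⇒n2
[31] read 'e'  n2⇒n3
[32] read 'd'  n3⇒n4
[33] read 'a'  n4⇒n5  → match P0@[29:33]
[34] read 'c'  n5⇒n0 (via fail)
[35] read 'e'  n0⇒n6
[36] read 'd'  n6⇒n7
[37] read 'e'  n7⇒n8
[38] read 'd'  n8⇒n9
[39] read 'a'  n9⇒n10  → match P1@[35:39]
[40] read 'a'  n10⇒n0 (via fail)
[41] read 'b'  n0⇒n1
[42] read 'e'  n1⇒n2
[43] read 'e'  n2⇒n3
[44] read 'd'  n3⇒n4
[45] read 'a'  n4⇒n5  → match P0@[41:45]
[46] read 'b'  n5⇒n1 (via fail)
[47] read 'e'  n1⇒n2
[48] read 'e'  n2⇒n3
[49] read 'd'  n3⇒n4
[50] read 'a'  n4⇒n5  → match P0@[46:50]
[51] read 'c'  n5⇒n0 (via fail)
[52] read 'e'  n0⇒n6
[53] read 'e'  n6⇒n6 (via fail)
[54] read 'b'  n6⇒n1 (via fail)
[55] read 'e'  n1⇒n2
[56] read 'd'  n2⇒n7 (via fail)
[57] read 'e'  n7⇒n8
[58] read 'd'  n8⇒n9
[59] read 'a'  n9⇒n10  → match P1@[55:59]
[60] read 'b'  n10⇒n1 (via fail)
[61] read 'e'  n1⇒n2
[62] read 'e'  n2⇒n3
[63] read 'd'  n3⇒n4
[64] read 'a'  n4⇒n5  → match P0@[60:64]
[65] read 'e'  n5⇒n6 (via fail)
[66] read 'e'  n6⇒n6 (via fail)
[67] read 'd'  n6⇒n7
[68] read 'e'  n7⇒n8
[69] read 'd'  n8⇒n9
[70] read 'a'  n9⇒n10  → match P1@[66:70]
[71] read 'a'  n10⇒n0 (via fail)
[72] read 'e'  n0⇒n6
[73] read 'e'  n6⇒n6 (via fail)
[74] read 'd'  n6⇒n7
[75] read 'e'  n7⇒n8
[76] read 'd'  n8⇒n9
[77] read 'a'  n9⇒n10  → match P1@[73:77]

Matches: [[4,1],[10,0],[17,1],[22,0],[28,0],[33,0],[39,1],[45,0],[50,0],[59,1],[64,0],[70,1],[77,1]]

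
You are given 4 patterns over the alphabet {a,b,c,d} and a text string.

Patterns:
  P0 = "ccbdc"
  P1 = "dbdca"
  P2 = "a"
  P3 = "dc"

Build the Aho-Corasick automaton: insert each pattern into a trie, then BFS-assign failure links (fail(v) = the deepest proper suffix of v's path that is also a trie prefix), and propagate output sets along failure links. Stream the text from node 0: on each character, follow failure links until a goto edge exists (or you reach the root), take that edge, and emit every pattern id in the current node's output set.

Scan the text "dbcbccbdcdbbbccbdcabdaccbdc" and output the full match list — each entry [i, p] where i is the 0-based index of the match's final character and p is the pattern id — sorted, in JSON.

Construct AC machine:
Trie (insert patterns):
  n0 'ε': a→11 c→1 d→6
  n1 'c': c→2
  n2 'cc': b→3
  n3 'ccb': d→4
  n4 'ccbd': c→5
  n5 'ccbdc': ·  ←P0
  n6 'd': b→7 c→12
  n7 'db': d→8
  n8 'dbd': c→9
  n9 'dbdc': a→10
  n10 'dbdca': ·  ←P1
  n11 'a': ·  ←P2
  n12 'dc': ·  ←P3

BFS fail/out derivation:
  n1('c'): parent n0 fail=0; on 'c' 0 → fail=0;  out ∅∪∅=∅
  n6('d'): parent n0 fail=0; on 'd' 0 → fail=0;  out ∅∪∅=∅
  n11('a'): parent n0 fail=0; on 'a' 0 → fail=0;  out {2}∪∅={2}
  n2('cc'): parent n1 fail=0; on 'c' 0 → fail=1;  out ∅∪∅=∅
  n7('db'): parent n6 fail=0; on 'b' 0 → fail=0;  out ∅∪∅=∅
  n12('dc'): parent n6 fail=0; on 'c' 0 → fail=1;  out {3}∪∅={3}
  n3('ccb'): parent n2 fail=1; on 'b' 1→0 → fail=0;  out ∅∪∅=∅
  n8('dbd'): parent n7 fail=0; on 'd' 0 → fail=6;  out ∅∪∅=∅
  n4('ccbd'): parent n3 fail=0; on 'd' 0 → fail=6;  out ∅∪∅=∅
  n9('dbdc'): parent n8 fail=6; on 'c' 6 → fail=12;  out ∅∪{3}={3}
  n5('ccbdc'): parent n4 fail=6; on 'c' 6 → fail=12;  out {0}∪{3}={0,3}
  n10('dbdca'): parent n9 fail=12; on 'a' 12→1→0 → fail=11;  out {1}∪{2}={1,2}

Text stream:
pos 0 'd': at 6
pos 1 'b': at 7
pos 2 'c': at 1 ·f
pos 3 'b': at 0 ·f
pos 4 'c': at 1
pos 5 'c': at 2
pos 6 'b': at 3
pos 7 'd': at 4
pos 8 'c': at 5  → match P0@[4:8],P3@[7:8]
pos 9 'd': at 6 ·f
pos 10 'b': at 7
pos 11 'b': at 0 ·f
pos 12 'b': at 0
pos 13 'c': at 1
pos 14 'c': at 2
pos 15 'b': at 3
pos 16 'd': at 4
pos 17 'c': at 5  → match P0@[13:17],P3@[16:17]
pos 18 'a': at 11 ·f  → match P2@[18:18]
pos 19 'b': at 0 ·f
pos 20 'd': at 6
pos 21 'a': at 11 ·f  → match P2@[21:21]
pos 22 'c': at 1 ·f
pos 23 'c': at 2
pos 24 'b': at 3
pos 25 'd': at 4
pos 26 'c': at 5  → match P0@[22:26],P3@[25:26]

All matches (sorted): [[8,0],[8,3],[17,0],[17,3],[18,2],[21,2],[26,0],[26,3]]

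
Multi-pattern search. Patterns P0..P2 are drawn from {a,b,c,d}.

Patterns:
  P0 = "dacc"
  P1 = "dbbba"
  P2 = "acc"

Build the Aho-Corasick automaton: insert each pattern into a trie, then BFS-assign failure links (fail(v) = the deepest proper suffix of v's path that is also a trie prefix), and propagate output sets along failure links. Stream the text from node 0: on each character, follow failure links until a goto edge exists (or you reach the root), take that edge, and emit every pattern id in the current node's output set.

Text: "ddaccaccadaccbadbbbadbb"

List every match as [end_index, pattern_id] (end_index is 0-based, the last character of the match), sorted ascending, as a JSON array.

Build:
Trie (insert patterns):
  0='ε' goto a→9 d→1
  1='d' goto a→2 b→5
  2='da' goto c→3
  3='dac' goto c→4
  4='dacc' goto ·  [P0 ends]
  5='db' goto b→6
  6='dbb' goto b→7
  7='dbbb' goto a→8
  8='dbbba' goto ·  [P1 ends]
  9='a' goto c→10
  10='ac' goto c→11
  11='acc' goto ·  [P2 ends]

Failure links (BFS by depth):
  n1('d'): parent n0 fail=0; on 'd' 0 → fail=0;  out ∅∪∅=∅
  n9('a'): parent n0 fail=0; on 'a' 0 → fail=0;  out ∅∪∅=∅
  n2('da'): parent n1 fail=0; on 'a' 0 → fail=9;  out ∅∪∅=∅
  n5('db'): parent n1 fail=0; on 'b' 0 → fail=0;  out ∅∪∅=∅
  n10('ac'): parent n9 fail=0; on 'c' 0 → fail=0;  out ∅∪∅=∅
  n3('dac'): parent n2 fail=9; on 'c' 9 → fail=10;  out ∅∪∅=∅
  n6('dbb'): parent n5 fail=0; on 'b' 0 → fail=0;  out ∅∪∅=∅
  n11('acc'): parent n10 fail=0; on 'c' 0 → fail=0;  out {2}∪∅={2}
  n4('dacc'): parent n3 fail=10; on 'c' 10 → fail=11;  out {0}∪{2}={0,2}
  n7('dbbb'): parent n6 fail=0; on 'b' 0 → fail=0;  out ∅∪∅=∅
  n8('dbbba'): parent n7 fail=0; on 'a' 0 → fail=9;  out {1}∪∅={1}

Scan:
pos 0 'd': at 1
pos 1 'd': at 1 (via fail)
pos 2 'a': at 2
pos 3 'c': at 3
pos 4 'c': at 4  → match P0@[1:4],P2@[2:4]
pos 5 'a': at 9 (via fail)
pos 6 'c': at 10
pos 7 'c': at 11  → match P2@[5:7]
pos 8 'a': at 9 (via fail)
pos 9 'd': at 1 (via fail)
pos 10 'a': at 2
pos 11 'c': at 3
pos 12 'c': at 4  → match P0@[9:12],P2@[10:12]
pos 13 'b': at 0 (via fail)
pos 14 'a': at 9
pos 15 'd': at 1 (via fail)
pos 16 'b': at 5
pos 17 'b': at 6
pos 18 'b': at 7
pos 19 'a': at 8  → match P1@[15:19]
pos 20 'd': at 1 (via fail)
pos 21 'b': at 5
pos 22 'b': at 6

Matches: [[4,0],[4,2],[7,2],[12,0],[12,2],[19,1]]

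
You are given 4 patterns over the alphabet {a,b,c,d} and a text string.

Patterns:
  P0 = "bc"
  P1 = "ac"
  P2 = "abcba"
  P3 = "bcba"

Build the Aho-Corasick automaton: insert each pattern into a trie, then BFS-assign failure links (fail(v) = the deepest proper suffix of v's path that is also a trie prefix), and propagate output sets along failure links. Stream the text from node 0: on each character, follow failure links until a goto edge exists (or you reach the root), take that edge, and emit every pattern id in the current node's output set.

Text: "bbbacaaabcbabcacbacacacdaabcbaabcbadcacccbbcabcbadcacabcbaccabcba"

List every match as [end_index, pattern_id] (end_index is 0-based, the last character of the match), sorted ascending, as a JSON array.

Build:
Trie nodes:
  n0 'ε': a→3 b→1
  n1 'b': c→2
  n2 'bc': b→9  ←P0
  n3 'a': b→5 c→4
  n4 'ac': ·  ←P1
  n5 'ab': c→6
  n6 'abc': b→7
  n7 'abcb': a→8
  n8 'abcba': ·  ←P2
  n9 'bcb': a→10
  n10 'bcba': ·  ←P3

BFS fail/out derivation:
  n1('b'): parent n0 fail=0; on 'b' 0 → fail=0;  out ∅∪∅=∅
  n3('a'): parent n0 fail=0; on 'a' 0 → fail=0;  out ∅∪∅=∅
  n2('bc'): parent n1 fail=0; on 'c' 0 → fail=0;  out {0}∪∅={0}
  n4('ac'): parent n3 fail=0; on 'c' 0 → fail=0;  out {1}∪∅={1}
  n5('ab'): parent n3 fail=0; on 'b' 0 → fail=1;  out ∅∪∅=∅
  n6('abc'): parent n5 fail=1; on 'c' 1 → fail=2;  out ∅∪{0}={0}
  n9('bcb'): parent n2 fail=0; on 'b' 0 → fail=1;  out ∅∪∅=∅
  n7('abcb'): parent n6 fail=2; on 'b' 2 → fail=9;  out ∅∪∅=∅
  n10('bcba'): parent n9 fail=1; on 'a' 1→0 → fail=3;  out {3}∪∅={3}
  n8('abcba'): parent n7 fail=9; on 'a' 9 → fail=10;  out {2}∪{3}={2,3}

Run:
pos 0 'b': at 1
pos 1 'b': at 1 (via fail)
pos 2 'b': at 1 (via fail)
pos 3 'a': at 3 (via fail)
pos 4 'c': at 4  emit P1@[3:4]
pos 5 'a': at 3 (via fail)
pos 6 'a': at 3 (via fail)
pos 7 'a': at 3 (via fail)
pos 8 'b': at 5
pos 9 'c': at 6  emit P0@[8:9]
pos 10 'b': at 7
pos 11 'a': at 8  emit P2@[7:11],P3@[8:11]
pos 12 'b': at 5 (via fail)
pos 13 'c': at 6  emit P0@[12:13]
pos 14 'a': at 3 (via fail)
pos 15 'c': at 4  emit P1@[14:15]
pos 16 'b': at 1 (via fail)
pos 17 'a': at 3 (via fail)
pos 18 'c': at 4  emit P1@[17:18]
pos 19 'a': at 3 (via fail)
pos 20 'c': at 4  emit P1@[19:20]
pos 21 'a': at 3 (via fail)
pos 22 'c': at 4  emit P1@[21:22]
pos 23 'd': at 0 (via fail)
pos 24 'a': at 3
pos 25 'a': at 3 (via fail)
pos 26 'b': at 5
pos 27 'c': at 6  emit P0@[26:27]
pos 28 'b': at 7
pos 29 'a': at 8  emit P2@[25:29],P3@[26:29]
pos 30 'a': at 3 (via fail)
pos 31 'b': at 5
pos 32 'c': at 6  emit P0@[31:32]
pos 33 'b': at 7
pos 34 'a': at 8  emit P2@[30:34],P3@[31:34]
pos 35 'd': at 0 (via fail)
pos 36 'c': at 0
pos 37 'a': at 3
pos 38 'c': at 4  emit P1@[37:38]
pos 39 'c': at 0 (via fail)
pos 40 'c': at 0
pos 41 'b': at 1
pos 42 'b': at 1 (via fail)
pos 43 'c': at 2  emit P0@[42:43]
pos 44 'a': at 3 (via fail)
pos 45 'b': at 5
pos 46 'c': at 6  emit P0@[45:46]
pos 47 'b': at 7
pos 48 'a': at 8  emit P2@[44:48],P3@[45:48]
pos 49 'd': at 0 (via fail)
pos 50 'c': at 0
pos 51 'a': at 3
pos 52 'c': at 4  emit P1@[51:52]
pos 53 'a': at 3 (via fail)
pos 54 'b': at 5
pos 55 'c': at 6  emit P0@[54:55]
pos 56 'b': at 7
pos 57 'a': at 8  emit P2@[53:57],P3@[54:57]
pos 58 'c': at 4 (via fail)  emit P1@[57:58]
pos 59 'c': at 0 (via fail)
pos 60 'a': at 3
pos 61 'b': at 5
pos 62 'c': at 6  emit P0@[61:62]
pos 63 'b': at 7
pos 64 'a': at 8  emit P2@[60:64],P3@[61:64]

Result: [[4,1],[9,0],[11,2],[11,3],[13,0],[15,1],[18,1],[20,1],[22,1],[27,0],[29,2],[29,3],[32,0],[34,2],[34,3],[38,1],[43,0],[46,0],[48,2],[48,3],[52,1],[55,0],[57,2],[57,3],[58,1],[62,0],[64,2],[64,3]]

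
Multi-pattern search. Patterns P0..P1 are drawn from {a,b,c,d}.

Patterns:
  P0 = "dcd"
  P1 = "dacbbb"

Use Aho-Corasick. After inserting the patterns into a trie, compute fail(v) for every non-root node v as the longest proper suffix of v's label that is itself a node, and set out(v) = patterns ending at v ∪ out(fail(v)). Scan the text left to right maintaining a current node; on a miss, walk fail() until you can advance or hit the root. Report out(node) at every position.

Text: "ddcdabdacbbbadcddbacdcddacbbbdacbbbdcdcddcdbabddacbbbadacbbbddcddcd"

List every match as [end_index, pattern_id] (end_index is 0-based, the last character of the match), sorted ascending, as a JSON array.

Construct AC machine:
Trie (insert patterns):
  0='ε' goto d→1
  1='d' goto a→4 c→2
  2='dc' goto d→3
  3='dcd' goto ·  [P0 ends]
  4='da' goto c→5
  5='dac' goto b→6
  6='dacb' goto b→7
  7='dacbb' goto b→8
  8='dacbbb' goto ·  [P1 ends]

Failure links (BFS by depth):
  fail(1) 'd': from fail(0)=0 chase 'd': 0 ⇒ 0;  out=∅∪out(0)=∅
  fail(2) 'dc': from fail(1)=0 chase 'c': 0 ⇒ 0;  out=∅∪out(0)=∅
  fail(4) 'da': from fail(1)=0 chase 'a': 0 ⇒ 0;  out=∅∪out(0)=∅
  fail(3) 'dcd': from fail(2)=0 chase 'd': 0 ⇒ 1;  out={0}∪out(1)={0}
  fail(5) 'dac': from fail(4)=0 chase 'c': 0 ⇒ 0;  out=∅∪out(0)=∅
  fail(6) 'dacb': from fail(5)=0 chase 'b': 0 ⇒ 0;  out=∅∪out(0)=∅
  fail(7) 'dacbb': from fail(6)=0 chase 'b': 0 ⇒ 0;  out=∅∪out(0)=∅
  fail(8) 'dacbbb': from fail(7)=0 chase 'b': 0 ⇒ 0;  out={1}∪out(0)={1}

Scan:
pos 0 'd': at 1
pos 1 'd': at 1 (via fail)
pos 2 'c': at 2
pos 3 'd': at 3  emit P0@[1:3]
pos 4 'a': at 4 (via fail)
pos 5 'b': at 0 (via fail)
pos 6 'd': at 1
pos 7 'a': at 4
pos 8 'c': at 5
pos 9 'b': at 6
pos 10 'b': at 7
pos 11 'b': at 8  emit P1@[6:11]
pos 12 'a': at 0 (via fail)
pos 13 'd': at 1
pos 14 'c': at 2
pos 15 'd': at 3  emit P0@[13:15]
pos 16 'd': at 1 (via fail)
pos 17 'b': at 0 (via fail)
pos 18 'a': at 0
pos 19 'c': at 0
pos 20 'd': at 1
pos 21 'c': at 2
pos 22 'd': at 3  emit P0@[20:22]
pos 23 'd': at 1 (via fail)
pos 24 'a': at 4
pos 25 'c': at 5
pos 26 'b': at 6
pos 27 'b': at 7
pos 28 'b': at 8  emit P1@[23:28]
pos 29 'd': at 1 (via fail)
pos 30 'a': at 4
pos 31 'c': at 5
pos 32 'b': at 6
pos 33 'b': at 7
pos 34 'b': at 8  emit P1@[29:34]
pos 35 'd': at 1 (via fail)
pos 36 'c': at 2
pos 37 'd': at 3  emit P0@[35:37]
pos 38 'c': at 2 (via fail)
pos 39 'd': at 3  emit P0@[37:39]
pos 40 'd': at 1 (via fail)
pos 41 'c': at 2
pos 42 'd': at 3  emit P0@[40:42]
pos 43 'b': at 0 (via fail)
pos 44 'a': at 0
pos 45 'b': at 0
pos 46 'd': at 1
pos 47 'd': at 1 (via fail)
pos 48 'a': at 4
pos 49 'c': at 5
pos 50 'b': at 6
pos 51 'b': at 7
pos 52 'b': at 8  emit P1@[47:52]
pos 53 'a': at 0 (via fail)
pos 54 'd': at 1
pos 55 'a': at 4
pos 56 'c': at 5
pos 57 'b': at 6
pos 58 'b': at 7
pos 59 'b': at 8  emit P1@[54:59]
pos 60 'd': at 1 (via fail)
pos 61 'd': at 1 (via fail)
pos 62 'c': at 2
pos 63 'd': at 3  emit P0@[61:63]
pos 64 'd': at 1 (via fail)
pos 65 'c': at 2
pos 66 'd': at 3  emit P0@[64:66]

Matches: [[3,0],[11,1],[15,0],[22,0],[28,1],[34,1],[37,0],[39,0],[42,0],[52,1],[59,1],[63,0],[66,0]]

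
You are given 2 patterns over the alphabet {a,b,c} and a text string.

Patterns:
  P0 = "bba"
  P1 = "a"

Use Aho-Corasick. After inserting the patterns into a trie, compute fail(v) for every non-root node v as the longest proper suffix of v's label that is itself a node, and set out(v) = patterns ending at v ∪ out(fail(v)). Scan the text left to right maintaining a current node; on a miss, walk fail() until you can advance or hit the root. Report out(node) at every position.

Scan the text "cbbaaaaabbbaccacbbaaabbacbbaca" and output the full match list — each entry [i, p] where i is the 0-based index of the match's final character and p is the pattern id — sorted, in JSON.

Construct AC machine:
Trie nodes:
  0='ε' goto a→4 b→1
  1='b' goto b→2
  2='bb' goto a→3
  3='bba' goto ·  [P0 ends]
  4='a' goto ·  [P1 ends]

Failure links (BFS by depth):
  fail(1) 'b': from fail(0)=0 chase 'b': 0 ⇒ 0;  out=∅∪out(0)=∅
  fail(4) 'a': from fail(0)=0 chase 'a': 0 ⇒ 0;  out={1}∪out(0)={1}
  fail(2) 'bb': from fail(1)=0 chase 'b': 0 ⇒ 1;  out=∅∪out(1)=∅
  fail(3) 'bba': from fail(2)=1 chase 'a': 1→0 ⇒ 4;  out={0}∪out(4)={0,1}

Run:
i=0 'c': node 0→0
i=1 'b': node 0→1
i=2 'b': node 1→2
i=3 'a': node 2→3  → match P0@[1:3],P1@[3:3]
i=4 'a': node 3→4 (fail-walked)  → match P1@[4:4]
i=5 'a': node 4→4 (fail-walked)  → match P1@[5:5]
i=6 'a': node 4→4 (fail-walked)  → match P1@[6:6]
i=7 'a': node 4→4 (fail-walked)  → match P1@[7:7]
i=8 'b': node 4→1 (fail-walked)
i=9 'b': node 1→2
i=10 'b': node 2→2 (fail-walked)
i=11 'a': node 2→3  → match P0@[9:11],P1@[11:11]
i=12 'c': node 3→0 (fail-walked)
i=13 'c': node 0→0
i=14 'a': node 0→4  → match P1@[14:14]
i=15 'c': node 4→0 (fail-walked)
i=16 'b': node 0→1
i=17 'b': node 1→2
i=18 'a': node 2→3  → match P0@[16:18],P1@[18:18]
i=19 'a': node 3→4 (fail-walked)  → match P1@[19:19]
i=20 'a': node 4→4 (fail-walked)  → match P1@[20:20]
i=21 'b': node 4→1 (fail-walked)
i=22 'b': node 1→2
i=23 'a': node 2→3  → match P0@[21:23],P1@[23:23]
i=24 'c': node 3→0 (fail-walked)
i=25 'b': node 0→1
i=26 'b': node 1→2
i=27 'a': node 2→3  → match P0@[25:27],P1@[27:27]
i=28 'c': node 3→0 (fail-walked)
i=29 'a': node 0→4  → match P1@[29:29]

All matches (sorted): [[3,0],[3,1],[4,1],[5,1],[6,1],[7,1],[11,0],[11,1],[14,1],[18,0],[18,1],[19,1],[20,1],[23,0],[23,1],[27,0],[27,1],[29,1]]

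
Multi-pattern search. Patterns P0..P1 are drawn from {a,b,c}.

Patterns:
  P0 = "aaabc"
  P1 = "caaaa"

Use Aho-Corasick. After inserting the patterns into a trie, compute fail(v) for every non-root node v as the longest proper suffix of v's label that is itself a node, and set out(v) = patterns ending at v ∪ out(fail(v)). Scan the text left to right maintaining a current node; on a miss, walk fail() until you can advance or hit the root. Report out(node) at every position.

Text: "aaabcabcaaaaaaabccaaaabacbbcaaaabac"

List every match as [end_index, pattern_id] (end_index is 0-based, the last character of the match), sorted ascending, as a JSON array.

Build:
Trie (insert patterns):
  0='ε' goto a→1 c→6
  1='a' goto a→2
  2='aa' goto a→3
  3='aaa' goto b→4
  4='aaab' goto c→5
  5='aaabc' goto ·  ←P0
  6='c' goto a→7
  7='ca' goto a→8
  8='caa' goto a→9
  9='caaa' goto a→10
  10='caaaa' goto ·  ←P1

Failure links (BFS by depth):
  fail(1) 'a': from fail(0)=0 chase 'a': 0 ⇒ 0;  out=∅∪out(0)=∅
  fail(6) 'c': from fail(0)=0 chase 'c': 0 ⇒ 0;  out=∅∪out(0)=∅
  fail(2) 'aa': from fail(1)=0 chase 'a': 0 ⇒ 1;  out=∅∪out(1)=∅
  fail(7) 'ca': from fail(6)=0 chase 'a': 0 ⇒ 1;  out=∅∪out(1)=∅
  fail(3) 'aaa': from fail(2)=1 chase 'a': 1 ⇒ 2;  out=∅∪out(2)=∅
  fail(8) 'caa': from fail(7)=1 chase 'a': 1 ⇒ 2;  out=∅∪out(2)=∅
  fail(4) 'aaab': from fail(3)=2 chase 'b': 2→1→0 ⇒ 0;  out=∅∪out(0)=∅
  fail(9) 'caaa': from fail(8)=2 chase 'a': 2 ⇒ 3;  out=∅∪out(3)=∅
  fail(5) 'aaabc': from fail(4)=0 chase 'c': 0 ⇒ 6;  out={0}∪out(6)={0}
  fail(10) 'caaaa': from fail(9)=3 chase 'a': 3→2 ⇒ 3;  out={1}∪out(3)={1}

Text stream:
i=0 'a': node 0→1
i=1 'a': node 1→2
i=2 'a': node 2→3
i=3 'b': node 3→4
i=4 'c': node 4→5  emit P0@[0:4]
i=5 'a': node 5→7 (via fail)
i=6 'b': node 7→0 (via fail)
i=7 'c': node 0→6
i=8 'a': node 6→7
i=9 'a': node 7→8
i=10 'a': node 8→9
i=11 'a': node 9→10  emit P1@[7:11]
i=12 'a': node 10→3 (via fail)
i=13 'a': node 3→3 (via fail)
i=14 'a': node 3→3 (via fail)
i=15 'b': node 3→4
i=16 'c': node 4→5  emit P0@[12:16]
i=17 'c': node 5→6 (via fail)
i=18 'a': node 6→7
i=19 'a': node 7→8
i=20 'a': node 8→9
i=21 'a': node 9→10  emit P1@[17:21]
i=22 'b': node 10→4 (via fail)
i=23 'a': node 4→1 (via fail)
i=24 'c': node 1→6 (via fail)
i=25 'b': node 6→0 (via fail)
i=26 'b': node 0→0
i=27 'c': node 0→6
i=28 'a': node 6→7
i=29 'a': node 7→8
i=30 'a': node 8→9
i=31 'a': node 9→10  emit P1@[27:31]
i=32 'b': node 10→4 (via fail)
i=33 'a': node 4→1 (via fail)
i=34 'c': node 1→6 (via fail)

All matches (sorted): [[4,0],[11,1],[16,0],[21,1],[31,1]]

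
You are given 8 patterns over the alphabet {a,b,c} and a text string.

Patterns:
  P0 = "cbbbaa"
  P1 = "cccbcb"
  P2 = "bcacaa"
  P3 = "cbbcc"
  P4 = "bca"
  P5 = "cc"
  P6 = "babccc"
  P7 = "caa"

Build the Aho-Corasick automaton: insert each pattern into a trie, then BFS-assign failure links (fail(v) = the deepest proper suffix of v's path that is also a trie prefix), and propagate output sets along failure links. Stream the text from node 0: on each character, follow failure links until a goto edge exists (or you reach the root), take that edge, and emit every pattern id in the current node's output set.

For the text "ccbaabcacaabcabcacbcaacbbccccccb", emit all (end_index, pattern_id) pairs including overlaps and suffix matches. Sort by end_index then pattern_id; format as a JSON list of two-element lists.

Build automaton:
Trie nodes:
  n0 'ε': b→12 c→1
  n1 'c': a→25 b→2 c→7
  n2 'cb': b→3
  n3 'cbb': b→4 c→18
  n4 'cbbb': a→5
  n5 'cbbba': a→6
  n6 'cbbbaa': ·  [P0 ends]
  n7 'cc': c→8  [P5 ends]
  n8 'ccc': b→9
  n9 'cccb': c→10
  n10 'cccbc': b→11
  n11 'cccbcb': ·  [P1 ends]
  n12 'b': a→20 c→13
  n13 'bc': a→14
  n14 'bca': c→15  [P4 ends]
  n15 'bcac': a→16
  n16 'bcaca': a→17
  n17 'bcacaa': ·  [P2 ends]
  n18 'cbbc': c→19
  n19 'cbbcc': ·  [P3 ends]
  n20 'ba': b→21
  n21 'bab': c→22
  n22 'babc': c→23
  n23 'babcc': c→24
  n24 'babccc': ·  [P6 ends]
  n25 'ca': a→26
  n26 'caa': ·  [P7 ends]

Failure links (BFS by depth):
  n1('c'): parent n0 fail=0; on 'c' 0 → fail=0;  out ∅∪∅=∅
  n12('b'): parent n0 fail=0; on 'b' 0 → fail=0;  out ∅∪∅=∅
  n2('cb'): parent n1 fail=0; on 'b' 0 → fail=12;  out ∅∪∅=∅
  n7('cc'): parent n1 fail=0; on 'c' 0 → fail=1;  out {5}∪∅={5}
  n13('bc'): parent n12 fail=0; on 'c' 0 → fail=1;  out ∅∪∅=∅
  n20('ba'): parent n12 fail=0; on 'a' 0 → fail=0;  out ∅∪∅=∅
  n25('ca'): parent n1 fail=0; on 'a' 0 → fail=0;  out ∅∪∅=∅
  n3('cbb'): parent n2 fail=12; on 'b' 12→0 → fail=12;  out ∅∪∅=∅
  n8('ccc'): parent n7 fail=1; on 'c' 1 → fail=7;  out ∅∪{5}={5}
  n14('bca'): parent n13 fail=1; on 'a' 1 → fail=25;  out {4}∪∅={4}
  n21('bab'): parent n20 fail=0; on 'b' 0 → fail=12;  out ∅∪∅=∅
  n26('caa'): parent n25 fail=0; on 'a' 0 → fail=0;  out {7}∪∅={7}
  n4('cbbb'): parent n3 fail=12; on 'b' 12→0 → fail=12;  out ∅∪∅=∅
  n9('cccb'): parent n8 fail=7; on 'b' 7→1 → fail=2;  out ∅∪∅=∅
  n15('bcac'): parent n14 fail=25; on 'c' 25→0 → fail=1;  out ∅∪∅=∅
  n18('cbbc'): parent n3 fail=12; on 'c' 12 → fail=13;  out ∅∪∅=∅
  n22('babc'): parent n21 fail=12; on 'c' 12 → fail=13;  out ∅∪∅=∅
  n5('cbbba'): parent n4 fail=12; on 'a' 12 → fail=20;  out ∅∪∅=∅
  n10('cccbc'): parent n9 fail=2; on 'c' 2→12 → fail=13;  out ∅∪∅=∅
  n16('bcaca'): parent n15 fail=1; on 'a' 1 → fail=25;  out ∅∪∅=∅
  n19('cbbcc'): parent n18 fail=13; on 'c' 13→1 → fail=7;  out {3}∪{5}={3,5}
  n23('babcc'): parent n22 fail=13; on 'c' 13→1 → fail=7;  out ∅∪{5}={5}
  n6('cbbbaa'): parent n5 fail=20; on 'a' 20→0 → fail=0;  out {0}∪∅={0}
  n11('cccbcb'): parent n10 fail=13; on 'b' 13→1 → fail=2;  out {1}∪∅={1}
  n17('bcacaa'): parent n16 fail=25; on 'a' 25 → fail=26;  out {2}∪{7}={2,7}
  n24('babccc'): parent n23 fail=7; on 'c' 7 → fail=8;  out {6}∪{5}={5,6}

Text stream:
[0] read 'c'  n0⇒n1
[1] read 'c'  n1⇒n7  emit P5@[0:1]
[2] read 'b'  n7⇒n2 ·f
[3] read 'a'  n2⇒n20 ·f
[4] read 'a'  n20⇒n0 ·f
[5] read 'b'  n0⇒n12
[6] read 'c'  n12⇒n13
[7] read 'a'  n13⇒n14  emit P4@[5:7]
[8] read 'c'  n14⇒n15
[9] read 'a'  n15⇒n16
[10] read 'a'  n16⇒n17  emit P2@[5:10],P7@[8:10]
[11] read 'b'  n17⇒n12 ·f
[12] read 'c'  n12⇒n13
[13] read 'a'  n13⇒n14  emit P4@[11:13]
[14] read 'b'  n14⇒n12 ·f
[15] read 'c'  n12⇒n13
[16] read 'a'  n13⇒n14  emit P4@[14:16]
[17] read 'c'  n14⇒n15
[18] read 'b'  n15⇒n2 ·f
[19] read 'c'  n2⇒n13 ·f
[20] read 'a'  n13⇒n14  emit P4@[18:20]
[21] read 'a'  n14⇒n26 ·f  emit P7@[19:21]
[22] read 'c'  n26⇒n1 ·f
[23] read 'b'  n1⇒n2
[24] read 'b'  n2⇒n3
[25] read 'c'  n3⇒n18
[26] read 'c'  n18⇒n19  emit P3@[22:26],P5@[25:26]
[27] read 'c'  n19⇒n8 ·f  emit P5@[26:27]
[28] read 'c'  n8⇒n8 ·f  emit P5@[27:28]
[29] read 'c'  n8⇒n8 ·f  emit P5@[28:29]
[30] read 'c'  n8⇒n8 ·f  emit P5@[29:30]
[31] read 'b'  n8⇒n9

Result: [[1,5],[7,4],[10,2],[10,7],[13,4],[16,4],[20,4],[21,7],[26,3],[26,5],[27,5],[28,5],[29,5],[30,5]]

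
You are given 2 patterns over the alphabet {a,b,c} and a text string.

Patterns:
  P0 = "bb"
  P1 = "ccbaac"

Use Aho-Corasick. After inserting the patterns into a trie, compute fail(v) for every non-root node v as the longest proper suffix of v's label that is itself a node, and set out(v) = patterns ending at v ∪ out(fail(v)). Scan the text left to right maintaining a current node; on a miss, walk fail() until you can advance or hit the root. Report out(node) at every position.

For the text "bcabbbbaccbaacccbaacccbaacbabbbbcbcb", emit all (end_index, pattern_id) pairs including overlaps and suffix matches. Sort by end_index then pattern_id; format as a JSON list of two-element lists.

Build automaton:
Trie (insert patterns):
  n0 'ε': b→1 c→3
  n1 'b': b→2
  n2 'bb': ·  ←P0
  n3 'c': c→4
  n4 'cc': b→5
  n5 'ccb': a→6
  n6 'ccba': a→7
  n7 'ccbaa': c→8
  n8 'ccbaac': ·  ←P1

BFS fail/out derivation:
  fail(1) 'b': from fail(0)=0 chase 'b': 0 ⇒ 0;  out=∅∪out(0)=∅
  fail(3) 'c': from fail(0)=0 chase 'c': 0 ⇒ 0;  out=∅∪out(0)=∅
  fail(2) 'bb': from fail(1)=0 chase 'b': 0 ⇒ 1;  out={0}∪out(1)={0}
  fail(4) 'cc': from fail(3)=0 chase 'c': 0 ⇒ 3;  out=∅∪out(3)=∅
  fail(5) 'ccb': from fail(4)=3 chase 'b': 3→0 ⇒ 1;  out=∅∪out(1)=∅
  fail(6) 'ccba': from fail(5)=1 chase 'a': 1→0 ⇒ 0;  out=∅∪out(0)=∅
  fail(7) 'ccbaa': from fail(6)=0 chase 'a': 0 ⇒ 0;  out=∅∪out(0)=∅
  fail(8) 'ccbaac': from fail(7)=0 chase 'c': 0 ⇒ 3;  out={1}∪out(3)={1}

Run:
pos 0 'b': at 1
pos 1 'c': at 3 ·f
pos 2 'a': at 0 ·f
pos 3 'b': at 1
pos 4 'b': at 2  ** P0@[3:4]
pos 5 'b': at 2 ·f  ** P0@[4:5]
pos 6 'b': at 2 ·f  ** P0@[5:6]
pos 7 'a': at 0 ·f
pos 8 'c': at 3
pos 9 'c': at 4
pos 10 'b': at 5
pos 11 'a': at 6
pos 12 'a': at 7
pos 13 'c': at 8  ** P1@[8:13]
pos 14 'c': at 4 ·f
pos 15 'c': at 4 ·f
pos 16 'b': at 5
pos 17 'a': at 6
pos 18 'a': at 7
pos 19 'c': at 8  ** P1@[14:19]
pos 20 'c': at 4 ·f
pos 21 'c': at 4 ·f
pos 22 'b': at 5
pos 23 'a': at 6
pos 24 'a': at 7
pos 25 'c': at 8  ** P1@[20:25]
pos 26 'b': at 1 ·f
pos 27 'a': at 0 ·f
pos 28 'b': at 1
pos 29 'b': at 2  ** P0@[28:29]
pos 30 'b': at 2 ·f  ** P0@[29:30]
pos 31 'b': at 2 ·f  ** P0@[30:31]
pos 32 'c': at 3 ·f
pos 33 'b': at 1 ·f
pos 34 'c': at 3 ·f
pos 35 'b': at 1 ·f

Result: [[4,0],[5,0],[6,0],[13,1],[19,1],[25,1],[29,0],[30,0],[31,0]]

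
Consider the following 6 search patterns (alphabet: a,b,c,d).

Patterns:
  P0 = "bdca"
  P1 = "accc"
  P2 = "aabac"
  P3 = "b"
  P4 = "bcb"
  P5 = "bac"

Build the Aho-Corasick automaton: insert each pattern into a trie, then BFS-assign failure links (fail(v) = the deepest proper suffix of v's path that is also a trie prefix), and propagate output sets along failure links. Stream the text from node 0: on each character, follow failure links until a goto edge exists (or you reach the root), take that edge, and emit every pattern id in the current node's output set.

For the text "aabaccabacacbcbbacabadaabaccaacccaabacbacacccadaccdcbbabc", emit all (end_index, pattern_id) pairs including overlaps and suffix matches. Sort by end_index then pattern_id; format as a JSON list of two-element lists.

Build automaton:
Trie (insert patterns):
  0='ε' goto a→5 b→1
  1='b' goto a→15 c→13 d→2  ←P3
  2='bd' goto c→3
  3='bdc' goto a→4
  4='bdca' goto ·  ←P0
  5='a' goto a→9 c→6
  6='ac' goto c→7
  7='acc' goto c→8
  8='accc' goto ·  ←P1
  9='aa' goto b→10
  10='aab' goto a→11
  11='aaba' goto c→12
  12='aabac' goto ·  ←P2
  13='bc' goto b→14
  14='bcb' goto ·  ←P4
  15='ba' goto c→16
  16='bac' goto ·  ←P5

BFS fail/out derivation:
  fail(1) 'b': from fail(0)=0 chase 'b': 0 ⇒ 0;  out={3}∪out(0)={3}
  fail(5) 'a': from fail(0)=0 chase 'a': 0 ⇒ 0;  out=∅∪out(0)=∅
  fail(2) 'bd': from fail(1)=0 chase 'd': 0 ⇒ 0;  out=∅∪out(0)=∅
  fail(6) 'ac': from fail(5)=0 chase 'c': 0 ⇒ 0;  out=∅∪out(0)=∅
  fail(9) 'aa': from fail(5)=0 chase 'a': 0 ⇒ 5;  out=∅∪out(5)=∅
  fail(13) 'bc': from fail(1)=0 chase 'c': 0 ⇒ 0;  out=∅∪out(0)=∅
  fail(15) 'ba': from fail(1)=0 chase 'a': 0 ⇒ 5;  out=∅∪out(5)=∅
  fail(3) 'bdc': from fail(2)=0 chase 'c': 0 ⇒ 0;  out=∅∪out(0)=∅
  fail(7) 'acc': from fail(6)=0 chase 'c': 0 ⇒ 0;  out=∅∪out(0)=∅
  fail(10) 'aab': from fail(9)=5 chase 'b': 5→0 ⇒ 1;  out=∅∪out(1)={3}
  fail(14) 'bcb': from fail(13)=0 chase 'b': 0 ⇒ 1;  out={4}∪out(1)={3,4}
  fail(16) 'bac': from fail(15)=5 chase 'c': 5 ⇒ 6;  out={5}∪out(6)={5}
  fail(4) 'bdca': from fail(3)=0 chase 'a': 0 ⇒ 5;  out={0}∪out(5)={0}
  fail(8) 'accc': from fail(7)=0 chase 'c': 0 ⇒ 0;  out={1}∪out(0)={1}
  fail(11) 'aaba': from fail(10)=1 chase 'a': 1 ⇒ 15;  out=∅∪out(15)=∅
  fail(12) 'aabac': from fail(11)=15 chase 'c': 15 ⇒ 16;  out={2}∪out(16)={2,5}

Run:
pos 0 'a': at 5
pos 1 'a': at 9
pos 2 'b': at 10  emit P3@[2:2]
pos 3 'a': at 11
pos 4 'c': at 12  emit P2@[0:4],P5@[2:4]
pos 5 'c': at 7 (via fail)
pos 6 'a': at 5 (via fail)
pos 7 'b': at 1 (via fail)  emit P3@[7:7]
pos 8 'a': at 15
pos 9 'c': at 16  emit P5@[7:9]
pos 10 'a': at 5 (via fail)
pos 11 'c': at 6
pos 12 'b': at 1 (via fail)  emit P3@[12:12]
pos 13 'c': at 13
pos 14 'b': at 14  emit P3@[14:14],P4@[12:14]
pos 15 'b': at 1 (via fail)  emit P3@[15:15]
pos 16 'a': at 15
pos 17 'c': at 16  emit P5@[15:17]
pos 18 'a': at 5 (via fail)
pos 19 'b': at 1 (via fail)  emit P3@[19:19]
pos 20 'a': at 15
pos 21 'd': at 0 (via fail)
pos 22 'a': at 5
pos 23 'a': at 9
pos 24 'b': at 10  emit P3@[24:24]
pos 25 'a': at 11
pos 26 'c': at 12  emit P2@[22:26],P5@[24:26]
pos 27 'c': at 7 (via fail)
pos 28 'a': at 5 (via fail)
pos 29 'a': at 9
pos 30 'c': at 6 (via fail)
pos 31 'c': at 7
pos 32 'c': at 8  emit P1@[29:32]
pos 33 'a': at 5 (via fail)
pos 34 'a': at 9
pos 35 'b': at 10  emit P3@[35:35]
pos 36 'a': at 11
pos 37 'c': at 12  emit P2@[33:37],P5@[35:37]
pos 38 'b': at 1 (via fail)  emit P3@[38:38]
pos 39 'a': at 15
pos 40 'c': at 16  emit P5@[38:40]
pos 41 'a': at 5 (via fail)
pos 42 'c': at 6
pos 43 'c': at 7
pos 44 'c': at 8  emit P1@[41:44]
pos 45 'a': at 5 (via fail)
pos 46 'd': at 0 (via fail)
pos 47 'a': at 5
pos 48 'c': at 6
pos 49 'c': at 7
pos 50 'd': at 0 (via fail)
pos 51 'c': at 0
pos 52 'b': at 1  emit P3@[52:52]
pos 53 'b': at 1 (via fail)  emit P3@[53:53]
pos 54 'a': at 15
pos 55 'b': at 1 (via fail)  emit P3@[55:55]
pos 56 'c': at 13

Matches: [[2,3],[4,2],[4,5],[7,3],[9,5],[12,3],[14,3],[14,4],[15,3],[17,5],[19,3],[24,3],[26,2],[26,5],[32,1],[35,3],[37,2],[37,5],[38,3],[40,5],[44,1],[52,3],[53,3],[55,3]]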